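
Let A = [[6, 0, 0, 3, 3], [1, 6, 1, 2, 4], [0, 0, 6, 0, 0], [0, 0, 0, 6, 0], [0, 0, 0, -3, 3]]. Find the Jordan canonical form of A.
The characteristic polynomial is det(xI - A) = (x - 6)^4(x - 3), so the eigenvalues are 3 (algebraic multiplicity 1), 6 (algebraic multiplicity 4).

For λ = 3: algebraic multiplicity 1 gives one 1×1 block.

For λ = 6: rank(A - 6I) = 2, rank((A - 6I)^2) = 1. The eigenspace has dimension 5 - 2 = 3, so there are 3 Jordan blocks; the rank sequence gives block sizes [2, 1, 1].

Assembling the blocks gives the Jordan form J above.

J = [[3, 0, 0, 0, 0], [0, 6, 1, 0, 0], [0, 0, 6, 0, 0], [0, 0, 0, 6, 0], [0, 0, 0, 0, 6]]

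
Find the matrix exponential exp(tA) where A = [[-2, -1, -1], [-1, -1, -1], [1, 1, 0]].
A has Jordan form J = [[-1, 1, 0], [0, -1, 1], [0, 0, -1]] with A = PJP^{-1}, so e^{tA} = P e^{tJ} P^{-1}.

For a Jordan block J_k(λ), e^{tJ_k(λ)} = e^{λt} · (I + tN + t^2 N^2/2! + ... + t^{k-1} N^{k-1}/(k-1)!) where N is the nilpotent superdiagonal part.

Assembling the blocks and conjugating back gives the entries of e^{tA} as shown above.

e^{tA} = [[(t^2/2 - t + 1)*e^{-t}, -t*e^{-t}, t*(t - 2)*e^{-t}/2], [-t*e^{-t}, e^{-t}, -t*e^{-t}], [t*(2 - t)*e^{-t}/2, t*e^{-t}, (-t^2/2 + t + 1)*e^{-t}]]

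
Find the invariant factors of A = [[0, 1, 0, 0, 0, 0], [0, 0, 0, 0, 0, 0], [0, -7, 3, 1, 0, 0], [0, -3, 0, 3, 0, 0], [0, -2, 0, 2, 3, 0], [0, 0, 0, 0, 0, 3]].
x - 3, x - 3, x^2(x - 3)^2

The Jordan structure of A has elementary divisors x^2, (x - 3)^2, (x - 3), (x - 3). Arranging the block sizes at each eigenvalue in decreasing order and taking row products gives the invariant factors.

Invariant factors (smallest first, each dividing the next): x - 3, x - 3, x^2(x - 3)^2.

Check: the last factor x^2(x - 3)^2 is the minimal polynomial, and the product x^2(x - 3)^4 is the characteristic polynomial.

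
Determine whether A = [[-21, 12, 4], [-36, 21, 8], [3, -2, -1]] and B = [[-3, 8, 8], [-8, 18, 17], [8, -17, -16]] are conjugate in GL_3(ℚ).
Yes.

Two matrices over a field are similar if and only if they have the same invariant factors.

Both A and B have characteristic polynomial (x - 1)^2(x + 3) and minimal polynomial (x - 1)^2(x + 3). Computing further, both have invariant factors (x - 1)^2(x + 3). Hence A and B are similar.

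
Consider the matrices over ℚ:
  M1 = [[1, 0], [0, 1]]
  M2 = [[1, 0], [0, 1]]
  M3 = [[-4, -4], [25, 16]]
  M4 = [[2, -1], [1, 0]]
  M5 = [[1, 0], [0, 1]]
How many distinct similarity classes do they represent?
3 classes: {M1, M2, M5}, {M3}, {M4}

Characteristic polynomials: χ_{M1} = (x - 1)^2, χ_{M2} = (x - 1)^2, χ_{M3} = (x - 6)^2, χ_{M4} = (x - 1)^2, χ_{M5} = (x - 1)^2.

{M1, M2, M5}: invariant factors x - 1, x - 1.

{M3}: invariant factors (x - 6)^2.

{M4}: invariant factors (x - 1)^2.

Matrices are similar if and only if their invariant-factor lists agree; the partition into similarity classes is {M1, M2, M5}, {M3}, {M4}.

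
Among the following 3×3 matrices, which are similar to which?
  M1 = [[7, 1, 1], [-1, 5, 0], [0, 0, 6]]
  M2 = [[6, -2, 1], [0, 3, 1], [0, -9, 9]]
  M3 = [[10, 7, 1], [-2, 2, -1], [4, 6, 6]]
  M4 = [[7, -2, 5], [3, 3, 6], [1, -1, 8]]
Characteristic polynomials: χ_{M1} = (x - 6)^3, χ_{M2} = (x - 6)^3, χ_{M3} = (x - 6)^3, χ_{M4} = (x - 6)^3.

{M1, M2, M3, M4}: invariant factors (x - 6)^3.

Matrices are similar if and only if their invariant-factor lists agree; the partition into similarity classes is {M1, M2, M3, M4}.

1 class: {M1, M2, M3, M4}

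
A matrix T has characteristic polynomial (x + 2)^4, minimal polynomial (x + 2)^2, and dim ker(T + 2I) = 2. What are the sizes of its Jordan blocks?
λ = -2: algebraic multiplicity 4 (exponent in χ_T), largest block size 2 (exponent in m_T), 2 blocks (geometric multiplicity). These force block sizes [2, 2].

Jordan blocks: (-2, 2), (-2, 2)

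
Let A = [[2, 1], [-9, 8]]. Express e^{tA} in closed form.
e^{tA} = [[(1 - 3*t)*e^{5*t}, t*e^{5*t}], [-9*t*e^{5*t}, (3*t + 1)*e^{5*t}]]

A has Jordan form J = [[5, 1], [0, 5]] with A = PJP^{-1}, so e^{tA} = P e^{tJ} P^{-1}.

For a Jordan block J_k(λ), e^{tJ_k(λ)} = e^{λt} · (I + tN + t^2 N^2/2! + ... + t^{k-1} N^{k-1}/(k-1)!) where N is the nilpotent superdiagonal part.

Assembling the blocks and conjugating back gives the entries of e^{tA} as shown above.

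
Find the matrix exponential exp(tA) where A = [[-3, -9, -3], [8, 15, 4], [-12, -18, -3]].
e^{tA} = [[(1 - 6*t)*e^{3*t}, -9*t*e^{3*t}, -3*t*e^{3*t}], [8*t*e^{3*t}, (12*t + 1)*e^{3*t}, 4*t*e^{3*t}], [-12*t*e^{3*t}, -18*t*e^{3*t}, (1 - 6*t)*e^{3*t}]]

A has Jordan form J = [[3, 1, 0], [0, 3, 0], [0, 0, 3]] with A = PJP^{-1}, so e^{tA} = P e^{tJ} P^{-1}.

For a Jordan block J_k(λ), e^{tJ_k(λ)} = e^{λt} · (I + tN + t^2 N^2/2! + ... + t^{k-1} N^{k-1}/(k-1)!) where N is the nilpotent superdiagonal part.

Assembling the blocks and conjugating back gives the entries of e^{tA} as shown above.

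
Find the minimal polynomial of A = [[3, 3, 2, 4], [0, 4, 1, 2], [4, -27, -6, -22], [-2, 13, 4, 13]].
m_A(x) = (x - 5)(x - 3)^3

The characteristic polynomial factors as (x - 5)(x - 3)^3. The minimal polynomial is ∏(x - λ)^{k_λ} where k_λ is the size of the largest Jordan block at λ.

For λ = 3: rank(A - 3I) = 3, and the largest Jordan block has size 3 (the smallest k with rank((A - 3I)^k) = rank((A - 3I)^(k+1))).
For λ = 5: rank(A - 5I) = 3, and the largest Jordan block has size 1 (the smallest k with rank((A - 5I)^k) = rank((A - 5I)^(k+1))).

So m_A(x) = (x - 5)(x - 3)^3.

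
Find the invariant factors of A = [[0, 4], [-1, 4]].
(x - 2)^2

The Jordan structure of A has elementary divisors (x - 2)^2. Arranging the block sizes at each eigenvalue in decreasing order and taking row products gives the invariant factors.

Invariant factors (smallest first, each dividing the next): (x - 2)^2.

Check: the last factor (x - 2)^2 is the minimal polynomial, and the product (x - 2)^2 is the characteristic polynomial.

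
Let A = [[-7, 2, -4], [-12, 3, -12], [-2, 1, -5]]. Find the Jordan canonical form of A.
J = [[-3, 1, 0], [0, -3, 0], [0, 0, -3]]

The characteristic polynomial is det(xI - A) = (x + 3)^3, so the eigenvalues are -3 (algebraic multiplicity 3).

For λ = -3: rank(A + 3I) = 1, rank((A + 3I)^2) = 0. The eigenspace has dimension 3 - 1 = 2, so there are 2 Jordan blocks; the rank sequence gives block sizes [2, 1].

Assembling the blocks gives the Jordan form J above.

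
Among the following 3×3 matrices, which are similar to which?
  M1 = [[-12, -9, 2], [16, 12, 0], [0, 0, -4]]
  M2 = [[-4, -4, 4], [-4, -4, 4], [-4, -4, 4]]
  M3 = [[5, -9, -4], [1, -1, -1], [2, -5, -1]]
3 classes: {M1}, {M2}, {M3}

Characteristic polynomials: χ_{M1} = x^2(x + 4), χ_{M2} = x^2(x + 4), χ_{M3} = (x - 1)^3.

{M1}: invariant factors x^2(x + 4).

{M2}: invariant factors x, x(x + 4).

{M3}: invariant factors (x - 1)^3.

Matrices are similar if and only if their invariant-factor lists agree; the partition into similarity classes is {M1}, {M2}, {M3}.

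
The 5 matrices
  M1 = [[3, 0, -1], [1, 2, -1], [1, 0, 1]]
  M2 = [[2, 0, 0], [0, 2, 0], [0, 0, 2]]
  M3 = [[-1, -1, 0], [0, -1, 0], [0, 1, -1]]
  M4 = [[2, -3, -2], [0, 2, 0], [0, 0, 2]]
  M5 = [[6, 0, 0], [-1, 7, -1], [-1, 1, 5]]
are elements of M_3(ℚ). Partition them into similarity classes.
Characteristic polynomials: χ_{M1} = (x - 2)^3, χ_{M2} = (x - 2)^3, χ_{M3} = (x + 1)^3, χ_{M4} = (x - 2)^3, χ_{M5} = (x - 6)^3.

{M1, M4}: invariant factors x - 2, (x - 2)^2.

{M2}: invariant factors x - 2, x - 2, x - 2.

{M3}: invariant factors x + 1, (x + 1)^2.

{M5}: invariant factors x - 6, (x - 6)^2.

Matrices are similar if and only if their invariant-factor lists agree; the partition into similarity classes is {M1, M4}, {M2}, {M3}, {M5}.

4 classes: {M1, M4}, {M2}, {M3}, {M5}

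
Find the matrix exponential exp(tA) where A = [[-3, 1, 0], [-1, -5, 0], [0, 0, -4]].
e^{tA} = [[(t + 1)*e^{-4*t}, t*e^{-4*t}, 0], [-t*e^{-4*t}, (1 - t)*e^{-4*t}, 0], [0, 0, e^{-4*t}]]

A has Jordan form J = [[-4, 1, 0], [0, -4, 0], [0, 0, -4]] with A = PJP^{-1}, so e^{tA} = P e^{tJ} P^{-1}.

For a Jordan block J_k(λ), e^{tJ_k(λ)} = e^{λt} · (I + tN + t^2 N^2/2! + ... + t^{k-1} N^{k-1}/(k-1)!) where N is the nilpotent superdiagonal part.

Assembling the blocks and conjugating back gives the entries of e^{tA} as shown above.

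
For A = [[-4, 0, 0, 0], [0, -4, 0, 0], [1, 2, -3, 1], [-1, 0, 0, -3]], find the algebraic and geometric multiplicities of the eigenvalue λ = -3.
The characteristic polynomial is (x + 3)^2(x + 4)^2, so the factor x + 3 appears with exponent 2: the algebraic multiplicity is 2.

rank(A + 3I) = 3, so the eigenspace has dimension 4 - 3 = 1: the geometric multiplicity is 1.

Since 1 < 2, A is not diagonalizable.

algebraic multiplicity 2, geometric multiplicity 1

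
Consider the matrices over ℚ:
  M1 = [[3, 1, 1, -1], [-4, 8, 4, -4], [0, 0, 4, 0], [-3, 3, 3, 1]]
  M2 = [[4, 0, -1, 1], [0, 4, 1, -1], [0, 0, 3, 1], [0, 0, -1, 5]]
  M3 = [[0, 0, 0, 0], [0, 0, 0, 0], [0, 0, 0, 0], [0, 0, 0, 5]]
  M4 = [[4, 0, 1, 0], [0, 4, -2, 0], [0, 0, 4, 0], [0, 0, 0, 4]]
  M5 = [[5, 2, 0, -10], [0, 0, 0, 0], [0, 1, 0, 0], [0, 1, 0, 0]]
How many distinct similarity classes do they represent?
Characteristic polynomials: χ_{M1} = (x - 4)^4, χ_{M2} = (x - 4)^4, χ_{M3} = x^3(x - 5), χ_{M4} = (x - 4)^4, χ_{M5} = x^3(x - 5).

{M1, M2, M4}: invariant factors x - 4, x - 4, (x - 4)^2.

{M3}: invariant factors x, x, x(x - 5).

{M5}: invariant factors x, x^2(x - 5).

Matrices are similar if and only if their invariant-factor lists agree; the partition into similarity classes is {M1, M2, M4}, {M3}, {M5}.

3 classes: {M1, M2, M4}, {M3}, {M5}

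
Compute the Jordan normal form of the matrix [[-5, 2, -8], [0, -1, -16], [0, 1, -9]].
J = [[-5, 1, 0], [0, -5, 0], [0, 0, -5]]

The characteristic polynomial is det(xI - A) = (x + 5)^3, so the eigenvalues are -5 (algebraic multiplicity 3).

For λ = -5: rank(A + 5I) = 1, rank((A + 5I)^2) = 0. The eigenspace has dimension 3 - 1 = 2, so there are 2 Jordan blocks; the rank sequence gives block sizes [2, 1].

Assembling the blocks gives the Jordan form J above.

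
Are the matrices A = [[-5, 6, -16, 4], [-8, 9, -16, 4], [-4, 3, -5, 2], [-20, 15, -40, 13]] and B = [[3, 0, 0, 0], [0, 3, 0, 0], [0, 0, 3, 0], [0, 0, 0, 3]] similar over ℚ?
Both have characteristic polynomial (x - 3)^4, but the minimal polynomial of A is (x - 3)^2 while the minimal polynomial of B is x - 3. The minimal polynomial is a similarity invariant, so A and B are not similar.

No.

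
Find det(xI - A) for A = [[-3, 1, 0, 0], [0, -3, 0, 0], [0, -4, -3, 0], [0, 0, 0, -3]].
χ_A(x) = (x + 3)^4

xI - A = [[x + 3, -1, 0, 0], [0, x + 3, 0, 0], [0, 4, x + 3, 0], [0, 0, 0, x + 3]].

Expanding det(xI - A) along the first row:
det(xI - A) = + (x + 3)·det([[x + 3, 0, 0], [4, x + 3, 0], [0, 0, x + 3]]) - (-1)·det([[0, 0, 0], [0, x + 3, 0], [0, 0, x + 3]]) + (0)·det([[0, x + 3, 0], [0, 4, 0], [0, 0, x + 3]]) - (0)·det([[0, x + 3, 0], [0, 4, x + 3], [0, 0, 0]]).

Evaluating gives χ_A(x) = x^4 + 12x^3 + 54x^2 + 108x + 81 = (x + 3)^4.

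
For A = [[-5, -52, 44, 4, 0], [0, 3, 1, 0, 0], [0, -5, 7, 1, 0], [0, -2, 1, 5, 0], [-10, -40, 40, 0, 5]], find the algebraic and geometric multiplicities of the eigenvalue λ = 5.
algebraic multiplicity 4, geometric multiplicity 2

The characteristic polynomial is (x - 5)^4(x + 5), so the factor x - 5 appears with exponent 4: the algebraic multiplicity is 4.

rank(A - 5I) = 3, so the eigenspace has dimension 5 - 3 = 2: the geometric multiplicity is 2.

Since 2 < 4, A is not diagonalizable.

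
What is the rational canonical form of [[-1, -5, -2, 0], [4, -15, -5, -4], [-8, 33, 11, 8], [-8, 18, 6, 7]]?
R = [[-1, 0, 0, 0], [0, 0, 0, -4], [0, 1, 0, 0], [0, 0, 1, 3]]

The invariant factors of A (the non-unit diagonal entries of the Smith normal form of xI - A over ℚ[x]) are x + 1, (x - 2)^2(x + 1), each dividing the next. The characteristic polynomial is their product, (x - 2)^2(x + 1)^2.

The rational canonical form is the block-diagonal matrix of companion matrices C(f_i):
R = [[-1, 0, 0, 0], [0, 0, 0, -4], [0, 1, 0, 0], [0, 0, 1, 3]].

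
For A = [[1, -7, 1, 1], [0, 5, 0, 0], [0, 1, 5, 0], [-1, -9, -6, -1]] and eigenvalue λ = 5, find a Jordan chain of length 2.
We seek v_1 ∈ ker((A - 5I)^2) \ ker(A - 5I), then set v_{i+1} = (A - 5I) v_i.

One such chain is v_1 = [[-2, 1, -1, 0]]^T, v_2 = [[0, 0, 1, -1]]^T. Check: (A - 5I) v_2 = [[0, 0, 0, 0]]^T = 0.

v_1 = [[-2, 1, -1, 0]]^T, v_2 = [[0, 0, 1, -1]]^T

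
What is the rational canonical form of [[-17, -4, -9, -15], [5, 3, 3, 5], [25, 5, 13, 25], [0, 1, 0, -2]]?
R = [[-2, 0, 0, 0], [0, 0, 0, 12], [0, 1, 0, 8], [0, 0, 1, -1]]

The invariant factors of A (the non-unit diagonal entries of the Smith normal form of xI - A over ℚ[x]) are x + 2, (x - 3)(x + 2)^2, each dividing the next. The characteristic polynomial is their product, (x - 3)(x + 2)^3.

The rational canonical form is the block-diagonal matrix of companion matrices C(f_i):
R = [[-2, 0, 0, 0], [0, 0, 0, 12], [0, 1, 0, 8], [0, 0, 1, -1]].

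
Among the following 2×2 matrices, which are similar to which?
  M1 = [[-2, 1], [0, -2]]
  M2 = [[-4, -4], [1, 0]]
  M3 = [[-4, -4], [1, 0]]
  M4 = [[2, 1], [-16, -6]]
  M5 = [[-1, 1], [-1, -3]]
1 class: {M1, M2, M3, M4, M5}

Characteristic polynomials: χ_{M1} = (x + 2)^2, χ_{M2} = (x + 2)^2, χ_{M3} = (x + 2)^2, χ_{M4} = (x + 2)^2, χ_{M5} = (x + 2)^2.

{M1, M2, M3, M4, M5}: invariant factors (x + 2)^2.

Matrices are similar if and only if their invariant-factor lists agree; the partition into similarity classes is {M1, M2, M3, M4, M5}.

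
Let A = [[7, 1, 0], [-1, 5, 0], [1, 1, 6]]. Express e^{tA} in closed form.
A has Jordan form J = [[6, 1, 0], [0, 6, 0], [0, 0, 6]] with A = PJP^{-1}, so e^{tA} = P e^{tJ} P^{-1}.

For a Jordan block J_k(λ), e^{tJ_k(λ)} = e^{λt} · (I + tN + t^2 N^2/2! + ... + t^{k-1} N^{k-1}/(k-1)!) where N is the nilpotent superdiagonal part.

Assembling the blocks and conjugating back gives the entries of e^{tA} as shown above.

e^{tA} = [[(t + 1)*e^{6*t}, t*e^{6*t}, 0], [-t*e^{6*t}, (1 - t)*e^{6*t}, 0], [t*e^{6*t}, t*e^{6*t}, e^{6*t}]]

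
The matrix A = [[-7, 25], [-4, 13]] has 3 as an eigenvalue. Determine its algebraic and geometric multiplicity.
algebraic multiplicity 2, geometric multiplicity 1

The characteristic polynomial is (x - 3)^2, so the factor x - 3 appears with exponent 2: the algebraic multiplicity is 2.

rank(A - 3I) = 1, so the eigenspace has dimension 2 - 1 = 1: the geometric multiplicity is 1.

Since 1 < 2, A is not diagonalizable.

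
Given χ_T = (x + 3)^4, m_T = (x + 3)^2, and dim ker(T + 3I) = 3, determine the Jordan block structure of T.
Jordan blocks: (-3, 2), (-3, 1), (-3, 1)

λ = -3: algebraic multiplicity 4 (exponent in χ_T), largest block size 2 (exponent in m_T), 3 blocks (geometric multiplicity). These force block sizes [2, 1, 1].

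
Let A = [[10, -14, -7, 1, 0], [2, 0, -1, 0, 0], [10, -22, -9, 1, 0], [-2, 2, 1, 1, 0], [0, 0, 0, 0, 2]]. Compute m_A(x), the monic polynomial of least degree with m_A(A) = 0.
The characteristic polynomial factors as (x - 2)^4(x + 4). The minimal polynomial is ∏(x - λ)^{k_λ} where k_λ is the size of the largest Jordan block at λ.

For λ = -4: rank(A + 4I) = 4, and the largest Jordan block has size 1 (the smallest k with rank((A + 4I)^k) = rank((A + 4I)^(k+1))).
For λ = 2: rank(A - 2I) = 3, and the largest Jordan block has size 3 (the smallest k with rank((A - 2I)^k) = rank((A - 2I)^(k+1))).

So m_A(x) = (x - 2)^3(x + 4).

m_A(x) = (x - 2)^3(x + 4)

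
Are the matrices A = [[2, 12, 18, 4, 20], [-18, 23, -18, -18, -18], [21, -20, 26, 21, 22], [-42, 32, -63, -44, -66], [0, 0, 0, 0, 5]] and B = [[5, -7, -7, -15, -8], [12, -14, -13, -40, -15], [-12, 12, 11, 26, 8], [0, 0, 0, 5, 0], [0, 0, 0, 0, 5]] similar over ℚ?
Two matrices over a field are similar if and only if they have the same invariant factors.

Both A and B have characteristic polynomial (x - 5)^3(x + 1)(x + 2) and minimal polynomial (x - 5)^2(x + 1)(x + 2). Computing further, both have invariant factors x - 5, (x - 5)^2(x + 1)(x + 2). Hence A and B are similar.

Yes.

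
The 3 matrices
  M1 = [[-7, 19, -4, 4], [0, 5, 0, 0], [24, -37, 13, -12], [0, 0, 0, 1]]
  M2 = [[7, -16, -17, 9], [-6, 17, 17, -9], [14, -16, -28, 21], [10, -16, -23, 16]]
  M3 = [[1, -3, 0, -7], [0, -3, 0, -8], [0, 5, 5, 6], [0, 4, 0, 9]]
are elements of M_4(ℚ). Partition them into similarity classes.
Characteristic polynomials: χ_{M1} = (x - 5)^2(x - 1)^2, χ_{M2} = (x - 5)^2(x - 1)^2, χ_{M3} = (x - 5)^2(x - 1)^2.

{M1, M2}: invariant factors x - 1, (x - 5)^2(x - 1).

{M3}: invariant factors (x - 5)^2(x - 1)^2.

Matrices are similar if and only if their invariant-factor lists agree; the partition into similarity classes is {M1, M2}, {M3}.

2 classes: {M1, M2}, {M3}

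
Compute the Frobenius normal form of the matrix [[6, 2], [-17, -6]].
The invariant factors of A (the non-unit diagonal entries of the Smith normal form of xI - A over ℚ[x]) are x^2 - 2, each dividing the next. The characteristic polynomial is their product, x^2 - 2.

The rational canonical form is the block-diagonal matrix of companion matrices C(f_i):
R = [[0, 2], [1, 0]].

Note the characteristic polynomial does not split into linear factors over ℚ, so A has no Jordan form over ℚ; the rational canonical form exists over any field.

R = [[0, 2], [1, 0]]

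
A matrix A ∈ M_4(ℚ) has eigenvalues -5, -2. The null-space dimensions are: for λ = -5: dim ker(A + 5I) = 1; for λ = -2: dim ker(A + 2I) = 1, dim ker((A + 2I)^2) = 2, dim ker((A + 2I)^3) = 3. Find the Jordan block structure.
Jordan blocks: (-5, 1), (-2, 3)

λ = -5: successive nullity increments [1] count blocks of size ≥ k; block sizes are [1].
λ = -2: successive nullity increments [1, 1, 1] count blocks of size ≥ k; block sizes are [3].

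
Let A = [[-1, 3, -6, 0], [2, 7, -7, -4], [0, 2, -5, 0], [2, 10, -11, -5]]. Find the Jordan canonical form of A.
The characteristic polynomial is det(xI - A) = (x + 1)^4, so the eigenvalues are -1 (algebraic multiplicity 4).

For λ = -1: rank(A + I) = 2, rank((A + I)^2) = 1, rank((A + I)^3) = 0. The eigenspace has dimension 4 - 2 = 2, so there are 2 Jordan blocks; the rank sequence gives block sizes [3, 1].

Assembling the blocks gives the Jordan form J above.

J = [[-1, 1, 0, 0], [0, -1, 1, 0], [0, 0, -1, 0], [0, 0, 0, -1]]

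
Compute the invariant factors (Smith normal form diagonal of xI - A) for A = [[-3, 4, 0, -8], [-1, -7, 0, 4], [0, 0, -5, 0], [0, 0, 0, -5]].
x + 5, x + 5, (x + 5)^2

The Jordan structure of A has elementary divisors (x + 5)^2, (x + 5), (x + 5). Arranging the block sizes at each eigenvalue in decreasing order and taking row products gives the invariant factors.

Invariant factors (smallest first, each dividing the next): x + 5, x + 5, (x + 5)^2.

Check: the last factor (x + 5)^2 is the minimal polynomial, and the product (x + 5)^4 is the characteristic polynomial.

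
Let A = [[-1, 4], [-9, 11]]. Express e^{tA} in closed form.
A has Jordan form J = [[5, 1], [0, 5]] with A = PJP^{-1}, so e^{tA} = P e^{tJ} P^{-1}.

For a Jordan block J_k(λ), e^{tJ_k(λ)} = e^{λt} · (I + tN + t^2 N^2/2! + ... + t^{k-1} N^{k-1}/(k-1)!) where N is the nilpotent superdiagonal part.

Assembling the blocks and conjugating back gives the entries of e^{tA} as shown above.

e^{tA} = [[(1 - 6*t)*e^{5*t}, 4*t*e^{5*t}], [-9*t*e^{5*t}, (6*t + 1)*e^{5*t}]]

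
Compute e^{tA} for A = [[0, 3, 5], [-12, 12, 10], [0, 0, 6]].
e^{tA} = [[(1 - 6*t)*e^{6*t}, 3*t*e^{6*t}, 5*t*e^{6*t}], [-12*t*e^{6*t}, (6*t + 1)*e^{6*t}, 10*t*e^{6*t}], [0, 0, e^{6*t}]]

A has Jordan form J = [[6, 1, 0], [0, 6, 0], [0, 0, 6]] with A = PJP^{-1}, so e^{tA} = P e^{tJ} P^{-1}.

For a Jordan block J_k(λ), e^{tJ_k(λ)} = e^{λt} · (I + tN + t^2 N^2/2! + ... + t^{k-1} N^{k-1}/(k-1)!) where N is the nilpotent superdiagonal part.

Assembling the blocks and conjugating back gives the entries of e^{tA} as shown above.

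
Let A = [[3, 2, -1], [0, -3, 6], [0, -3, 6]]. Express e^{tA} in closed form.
A has Jordan form J = [[0, 0, 0], [0, 3, 1], [0, 0, 3]] with A = PJP^{-1}, so e^{tA} = P e^{tJ} P^{-1}.

For a Jordan block J_k(λ), e^{tJ_k(λ)} = e^{λt} · (I + tN + t^2 N^2/2! + ... + t^{k-1} N^{k-1}/(k-1)!) where N is the nilpotent superdiagonal part.

Assembling the blocks and conjugating back gives the entries of e^{tA} as shown above.

e^{tA} = [[e^{3*t}, -t*e^{3*t} + e^{3*t} - 1, 2*t*e^{3*t} - e^{3*t} + 1], [0, 2 - e^{3*t}, 2*e^{3*t} - 2], [0, 1 - e^{3*t}, 2*e^{3*t} - 1]]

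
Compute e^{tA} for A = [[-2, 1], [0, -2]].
e^{tA} = [[e^{-2*t}, t*e^{-2*t}], [0, e^{-2*t}]]

A has Jordan form J = [[-2, 1], [0, -2]] with A = PJP^{-1}, so e^{tA} = P e^{tJ} P^{-1}.

For a Jordan block J_k(λ), e^{tJ_k(λ)} = e^{λt} · (I + tN + t^2 N^2/2! + ... + t^{k-1} N^{k-1}/(k-1)!) where N is the nilpotent superdiagonal part.

Assembling the blocks and conjugating back gives the entries of e^{tA} as shown above.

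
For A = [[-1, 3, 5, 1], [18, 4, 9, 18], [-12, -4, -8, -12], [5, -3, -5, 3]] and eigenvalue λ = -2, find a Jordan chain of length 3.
v_1 = [[1, -2, 1, -1]]^T, v_2 = [[-1, -3, 2, 1]]^T, v_3 = [[1, 0, 0, -1]]^T

We seek v_1 ∈ ker((A + 2I)^3) \ ker((A + 2I)^2), then set v_{i+1} = (A + 2I) v_i.

One such chain is v_1 = [[1, -2, 1, -1]]^T, v_2 = [[-1, -3, 2, 1]]^T, v_3 = [[1, 0, 0, -1]]^T. Check: (A + 2I) v_3 = [[0, 0, 0, 0]]^T = 0.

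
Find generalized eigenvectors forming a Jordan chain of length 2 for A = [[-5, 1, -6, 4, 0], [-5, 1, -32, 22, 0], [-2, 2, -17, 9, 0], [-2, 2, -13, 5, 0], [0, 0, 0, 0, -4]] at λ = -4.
v_1 = [[0, 1, -4, -6, 0]]^T, v_2 = [[1, 1, 0, 0, 0]]^T

We seek v_1 ∈ ker((A + 4I)^2) \ ker(A + 4I), then set v_{i+1} = (A + 4I) v_i.

One such chain is v_1 = [[0, 1, -4, -6, 0]]^T, v_2 = [[1, 1, 0, 0, 0]]^T. Check: (A + 4I) v_2 = [[0, 0, 0, 0, 0]]^T = 0.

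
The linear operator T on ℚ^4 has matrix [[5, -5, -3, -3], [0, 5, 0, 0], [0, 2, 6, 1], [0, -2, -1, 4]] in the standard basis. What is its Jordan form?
The characteristic polynomial is det(xI - A) = (x - 5)^4, so the eigenvalues are 5 (algebraic multiplicity 4).

For λ = 5: rank(A - 5I) = 2, rank((A - 5I)^2) = 0. The eigenspace has dimension 4 - 2 = 2, so there are 2 Jordan blocks; the rank sequence gives block sizes [2, 2].

Assembling the blocks gives the Jordan form J above.

J = [[5, 1, 0, 0], [0, 5, 0, 0], [0, 0, 5, 1], [0, 0, 0, 5]]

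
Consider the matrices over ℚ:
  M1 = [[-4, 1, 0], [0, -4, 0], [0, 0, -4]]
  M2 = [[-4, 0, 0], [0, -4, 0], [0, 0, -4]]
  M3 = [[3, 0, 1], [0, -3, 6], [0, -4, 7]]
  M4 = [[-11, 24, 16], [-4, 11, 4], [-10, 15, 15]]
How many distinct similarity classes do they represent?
4 classes: {M1}, {M2}, {M3}, {M4}

Characteristic polynomials: χ_{M1} = (x + 4)^3, χ_{M2} = (x + 4)^3, χ_{M3} = (x - 3)^2(x - 1), χ_{M4} = (x - 5)^3.

{M1}: invariant factors x + 4, (x + 4)^2.

{M2}: invariant factors x + 4, x + 4, x + 4.

{M3}: invariant factors (x - 3)^2(x - 1).

{M4}: invariant factors x - 5, (x - 5)^2.

Matrices are similar if and only if their invariant-factor lists agree; the partition into similarity classes is {M1}, {M2}, {M3}, {M4}.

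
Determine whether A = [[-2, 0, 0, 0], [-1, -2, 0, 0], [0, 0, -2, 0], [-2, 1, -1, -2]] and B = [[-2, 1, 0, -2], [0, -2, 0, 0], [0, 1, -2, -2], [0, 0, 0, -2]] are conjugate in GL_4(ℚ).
Both have characteristic polynomial (x + 2)^4, but the minimal polynomial of A is (x + 2)^3 while the minimal polynomial of B is (x + 2)^2. The minimal polynomial is a similarity invariant, so A and B are not similar.

No.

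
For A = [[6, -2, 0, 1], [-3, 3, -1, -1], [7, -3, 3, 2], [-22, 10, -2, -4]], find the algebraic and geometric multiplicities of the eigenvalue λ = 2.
algebraic multiplicity 4, geometric multiplicity 2

The characteristic polynomial is (x - 2)^4, so the factor x - 2 appears with exponent 4: the algebraic multiplicity is 4.

rank(A - 2I) = 2, so the eigenspace has dimension 4 - 2 = 2: the geometric multiplicity is 2.

Since 2 < 4, A is not diagonalizable.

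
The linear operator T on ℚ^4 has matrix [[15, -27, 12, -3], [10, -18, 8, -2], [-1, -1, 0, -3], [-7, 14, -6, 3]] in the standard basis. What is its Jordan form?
J = [[0, 1, 0, 0], [0, 0, 1, 0], [0, 0, 0, 0], [0, 0, 0, 0]]

The characteristic polynomial is det(xI - A) = x^4, so the eigenvalues are 0 (algebraic multiplicity 4).

For λ = 0: rank(A) = 2, rank(A^2) = 1, rank(A^3) = 0. The eigenspace has dimension 4 - 2 = 2, so there are 2 Jordan blocks; the rank sequence gives block sizes [3, 1].

Assembling the blocks gives the Jordan form J above.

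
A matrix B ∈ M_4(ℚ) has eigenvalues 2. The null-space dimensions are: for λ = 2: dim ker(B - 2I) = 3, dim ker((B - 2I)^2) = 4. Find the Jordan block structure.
Jordan blocks: (2, 2), (2, 1), (2, 1)

λ = 2: successive nullity increments [3, 1] count blocks of size ≥ k; block sizes are [2, 1, 1].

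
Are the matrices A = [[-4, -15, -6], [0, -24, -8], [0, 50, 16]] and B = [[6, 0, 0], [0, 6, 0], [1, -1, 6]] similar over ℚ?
No.

trace(A) = -12 but trace(B) = 18. The trace is a similarity invariant, so A and B are not similar.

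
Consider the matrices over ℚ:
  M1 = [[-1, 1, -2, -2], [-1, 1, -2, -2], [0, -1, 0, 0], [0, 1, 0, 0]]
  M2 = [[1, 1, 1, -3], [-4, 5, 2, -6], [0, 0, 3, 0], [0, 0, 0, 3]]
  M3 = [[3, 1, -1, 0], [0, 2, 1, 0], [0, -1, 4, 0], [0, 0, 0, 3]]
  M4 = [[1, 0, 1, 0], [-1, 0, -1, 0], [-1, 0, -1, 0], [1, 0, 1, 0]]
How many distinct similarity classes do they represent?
Characteristic polynomials: χ_{M1} = x^4, χ_{M2} = (x - 3)^4, χ_{M3} = (x - 3)^4, χ_{M4} = x^4.

{M1}: invariant factors x, x^3.

{M2, M3}: invariant factors x - 3, x - 3, (x - 3)^2.

{M4}: invariant factors x, x, x^2.

Matrices are similar if and only if their invariant-factor lists agree; the partition into similarity classes is {M1}, {M2, M3}, {M4}.

3 classes: {M1}, {M2, M3}, {M4}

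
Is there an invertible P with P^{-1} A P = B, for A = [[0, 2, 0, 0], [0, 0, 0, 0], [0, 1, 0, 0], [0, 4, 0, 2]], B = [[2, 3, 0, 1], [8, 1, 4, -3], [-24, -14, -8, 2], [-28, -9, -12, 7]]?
Yes.

Two matrices over a field are similar if and only if they have the same invariant factors.

Both A and B have characteristic polynomial x^3(x - 2) and minimal polynomial x^2(x - 2). Computing further, both have invariant factors x, x^2(x - 2). Hence A and B are similar.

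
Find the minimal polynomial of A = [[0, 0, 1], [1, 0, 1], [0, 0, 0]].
m_A(x) = x^3

The characteristic polynomial factors as x^3. The minimal polynomial is ∏(x - λ)^{k_λ} where k_λ is the size of the largest Jordan block at λ.

For λ = 0: rank(A) = 2, and the largest Jordan block has size 3 (the smallest k with rank(A^k) = rank(A^(k+1))).

So m_A(x) = x^3.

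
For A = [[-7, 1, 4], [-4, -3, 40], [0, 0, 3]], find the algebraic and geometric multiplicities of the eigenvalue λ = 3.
The characteristic polynomial is (x - 3)(x + 5)^2, so the factor x - 3 appears with exponent 1: the algebraic multiplicity is 1.

rank(A - 3I) = 2, so the eigenspace has dimension 3 - 2 = 1: the geometric multiplicity is 1.

algebraic multiplicity 1, geometric multiplicity 1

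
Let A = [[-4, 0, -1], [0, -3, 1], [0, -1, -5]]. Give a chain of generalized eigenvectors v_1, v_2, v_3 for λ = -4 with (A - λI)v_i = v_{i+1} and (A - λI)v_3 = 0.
v_1 = [[2, 0, 1]]^T, v_2 = [[-1, 1, -1]]^T, v_3 = [[1, 0, 0]]^T

We seek v_1 ∈ ker((A + 4I)^3) \ ker((A + 4I)^2), then set v_{i+1} = (A + 4I) v_i.

One such chain is v_1 = [[2, 0, 1]]^T, v_2 = [[-1, 1, -1]]^T, v_3 = [[1, 0, 0]]^T. Check: (A + 4I) v_3 = [[0, 0, 0]]^T = 0.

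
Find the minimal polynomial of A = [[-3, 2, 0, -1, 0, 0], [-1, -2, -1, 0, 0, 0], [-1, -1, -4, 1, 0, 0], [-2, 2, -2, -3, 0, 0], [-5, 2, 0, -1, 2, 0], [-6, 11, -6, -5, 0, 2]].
The characteristic polynomial factors as (x - 2)^2(x + 3)^4. The minimal polynomial is ∏(x - λ)^{k_λ} where k_λ is the size of the largest Jordan block at λ.

For λ = -3: rank(A + 3I) = 4, and the largest Jordan block has size 2 (the smallest k with rank((A + 3I)^k) = rank((A + 3I)^(k+1))).
For λ = 2: rank(A - 2I) = 4, and the largest Jordan block has size 1 (the smallest k with rank((A - 2I)^k) = rank((A - 2I)^(k+1))).

So m_A(x) = (x - 2)(x + 3)^2.

m_A(x) = (x - 2)(x + 3)^2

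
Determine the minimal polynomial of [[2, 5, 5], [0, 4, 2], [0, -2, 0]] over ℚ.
The characteristic polynomial factors as (x - 2)^3. The minimal polynomial is ∏(x - λ)^{k_λ} where k_λ is the size of the largest Jordan block at λ.

For λ = 2: rank(A - 2I) = 1, and the largest Jordan block has size 2 (the smallest k with rank((A - 2I)^k) = rank((A - 2I)^(k+1))).

So m_A(x) = (x - 2)^2.

m_A(x) = (x - 2)^2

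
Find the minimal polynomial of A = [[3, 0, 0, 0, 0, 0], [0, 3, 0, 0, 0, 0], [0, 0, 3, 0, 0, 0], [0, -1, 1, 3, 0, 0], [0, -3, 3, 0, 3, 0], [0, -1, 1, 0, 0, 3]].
The characteristic polynomial factors as (x - 3)^6. The minimal polynomial is ∏(x - λ)^{k_λ} where k_λ is the size of the largest Jordan block at λ.

For λ = 3: rank(A - 3I) = 1, and the largest Jordan block has size 2 (the smallest k with rank((A - 3I)^k) = rank((A - 3I)^(k+1))).

So m_A(x) = (x - 3)^2.

m_A(x) = (x - 3)^2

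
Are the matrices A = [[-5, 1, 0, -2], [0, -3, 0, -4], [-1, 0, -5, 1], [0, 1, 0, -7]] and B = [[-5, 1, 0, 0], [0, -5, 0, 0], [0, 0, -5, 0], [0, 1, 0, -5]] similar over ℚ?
No.

Both have characteristic polynomial (x + 5)^4 and minimal polynomial (x + 5)^2. But rank(A + 5I) = 2 for A while rank(B + 5I) = 1 for B, so the number of Jordan blocks at λ = -5 differs. A and B are not similar.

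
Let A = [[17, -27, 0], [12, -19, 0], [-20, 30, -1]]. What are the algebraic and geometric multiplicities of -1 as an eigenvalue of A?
algebraic multiplicity 3, geometric multiplicity 2

The characteristic polynomial is (x + 1)^3, so the factor x + 1 appears with exponent 3: the algebraic multiplicity is 3.

rank(A + I) = 1, so the eigenspace has dimension 3 - 1 = 2: the geometric multiplicity is 2.

Since 2 < 3, A is not diagonalizable.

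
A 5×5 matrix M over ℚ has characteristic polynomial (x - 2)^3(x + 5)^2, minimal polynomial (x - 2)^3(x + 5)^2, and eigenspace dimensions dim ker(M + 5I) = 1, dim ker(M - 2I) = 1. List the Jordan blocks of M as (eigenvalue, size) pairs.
Jordan blocks: (-5, 2), (2, 3)

λ = -5: algebraic multiplicity 2 (exponent in χ_M), largest block size 2 (exponent in m_M), 1 block (geometric multiplicity). This forces block sizes [2].
λ = 2: algebraic multiplicity 3 (exponent in χ_M), largest block size 3 (exponent in m_M), 1 block (geometric multiplicity). This forces block sizes [3].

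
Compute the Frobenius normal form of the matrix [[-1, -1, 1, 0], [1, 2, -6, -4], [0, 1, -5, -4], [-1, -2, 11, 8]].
R = [[0, 0, 0, 0], [1, 0, 0, 0], [0, 1, 0, -4], [0, 0, 1, 4]]

The invariant factors of A (the non-unit diagonal entries of the Smith normal form of xI - A over ℚ[x]) are x^2(x - 2)^2, each dividing the next. The characteristic polynomial is their product, x^2(x - 2)^2.

The rational canonical form is the block-diagonal matrix of companion matrices C(f_i):
R = [[0, 0, 0, 0], [1, 0, 0, 0], [0, 1, 0, -4], [0, 0, 1, 4]].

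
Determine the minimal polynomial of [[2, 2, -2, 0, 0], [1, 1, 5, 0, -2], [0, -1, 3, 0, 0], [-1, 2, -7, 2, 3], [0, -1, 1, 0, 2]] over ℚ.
The characteristic polynomial factors as (x - 2)^5. The minimal polynomial is ∏(x - λ)^{k_λ} where k_λ is the size of the largest Jordan block at λ.

For λ = 2: rank(A - 2I) = 3, and the largest Jordan block has size 3 (the smallest k with rank((A - 2I)^k) = rank((A - 2I)^(k+1))).

So m_A(x) = (x - 2)^3.

m_A(x) = (x - 2)^3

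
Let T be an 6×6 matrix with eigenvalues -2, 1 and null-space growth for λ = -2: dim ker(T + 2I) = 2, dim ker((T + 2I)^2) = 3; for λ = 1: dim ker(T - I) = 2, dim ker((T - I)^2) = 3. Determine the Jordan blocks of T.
Jordan blocks: (-2, 2), (-2, 1), (1, 2), (1, 1)

λ = -2: successive nullity increments [2, 1] count blocks of size ≥ k; block sizes are [2, 1].
λ = 1: successive nullity increments [2, 1] count blocks of size ≥ k; block sizes are [2, 1].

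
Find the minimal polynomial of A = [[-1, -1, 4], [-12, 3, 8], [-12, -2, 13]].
The characteristic polynomial factors as (x - 5)^3. The minimal polynomial is ∏(x - λ)^{k_λ} where k_λ is the size of the largest Jordan block at λ.

For λ = 5: rank(A - 5I) = 1, and the largest Jordan block has size 2 (the smallest k with rank((A - 5I)^k) = rank((A - 5I)^(k+1))).

So m_A(x) = (x - 5)^2.

m_A(x) = (x - 5)^2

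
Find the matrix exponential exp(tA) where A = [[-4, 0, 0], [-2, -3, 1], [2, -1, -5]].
e^{tA} = [[e^{-4*t}, 0, 0], [-2*t*e^{-4*t}, (t + 1)*e^{-4*t}, t*e^{-4*t}], [2*t*e^{-4*t}, -t*e^{-4*t}, (1 - t)*e^{-4*t}]]

A has Jordan form J = [[-4, 1, 0], [0, -4, 0], [0, 0, -4]] with A = PJP^{-1}, so e^{tA} = P e^{tJ} P^{-1}.

For a Jordan block J_k(λ), e^{tJ_k(λ)} = e^{λt} · (I + tN + t^2 N^2/2! + ... + t^{k-1} N^{k-1}/(k-1)!) where N is the nilpotent superdiagonal part.

Assembling the blocks and conjugating back gives the entries of e^{tA} as shown above.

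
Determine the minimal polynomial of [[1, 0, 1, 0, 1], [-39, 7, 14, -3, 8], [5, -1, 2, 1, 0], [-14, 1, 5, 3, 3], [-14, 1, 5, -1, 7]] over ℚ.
m_A(x) = (x - 4)^2

The characteristic polynomial factors as (x - 4)^5. The minimal polynomial is ∏(x - λ)^{k_λ} where k_λ is the size of the largest Jordan block at λ.

For λ = 4: rank(A - 4I) = 2, and the largest Jordan block has size 2 (the smallest k with rank((A - 4I)^k) = rank((A - 4I)^(k+1))).

So m_A(x) = (x - 4)^2.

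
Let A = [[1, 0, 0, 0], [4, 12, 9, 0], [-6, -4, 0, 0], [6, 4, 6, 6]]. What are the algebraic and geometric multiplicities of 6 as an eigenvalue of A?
algebraic multiplicity 3, geometric multiplicity 2

The characteristic polynomial is (x - 6)^3(x - 1), so the factor x - 6 appears with exponent 3: the algebraic multiplicity is 3.

rank(A - 6I) = 2, so the eigenspace has dimension 4 - 2 = 2: the geometric multiplicity is 2.

Since 2 < 3, A is not diagonalizable.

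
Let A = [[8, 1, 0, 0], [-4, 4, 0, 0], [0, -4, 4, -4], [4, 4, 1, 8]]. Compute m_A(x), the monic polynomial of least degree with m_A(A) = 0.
The characteristic polynomial factors as (x - 6)^4. The minimal polynomial is ∏(x - λ)^{k_λ} where k_λ is the size of the largest Jordan block at λ.

For λ = 6: rank(A - 6I) = 2, and the largest Jordan block has size 2 (the smallest k with rank((A - 6I)^k) = rank((A - 6I)^(k+1))).

So m_A(x) = (x - 6)^2.

m_A(x) = (x - 6)^2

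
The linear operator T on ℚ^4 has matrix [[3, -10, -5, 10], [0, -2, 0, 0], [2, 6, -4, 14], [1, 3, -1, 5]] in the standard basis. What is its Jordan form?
J = [[-2, 0, 0, 0], [0, -2, 0, 0], [0, 0, 3, 1], [0, 0, 0, 3]]

The characteristic polynomial is det(xI - A) = (x - 3)^2(x + 2)^2, so the eigenvalues are -2 (algebraic multiplicity 2), 3 (algebraic multiplicity 2).

For λ = -2: rank(A + 2I) = 2. The eigenspace has dimension 4 - 2 = 2, so there are 2 Jordan blocks; the rank sequence gives block sizes [1, 1].

For λ = 3: rank(A - 3I) = 3, rank((A - 3I)^2) = 2. The eigenspace has dimension 4 - 3 = 1, so there is 1 Jordan block; the rank sequence gives block sizes [2].

Assembling the blocks gives the Jordan form J above.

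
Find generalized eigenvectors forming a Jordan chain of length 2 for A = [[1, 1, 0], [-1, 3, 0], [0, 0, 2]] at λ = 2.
We seek v_1 ∈ ker((A - 2I)^2) \ ker(A - 2I), then set v_{i+1} = (A - 2I) v_i.

One such chain is v_1 = [[0, 1, 1]]^T, v_2 = [[1, 1, 0]]^T. Check: (A - 2I) v_2 = [[0, 0, 0]]^T = 0.

v_1 = [[0, 1, 1]]^T, v_2 = [[1, 1, 0]]^T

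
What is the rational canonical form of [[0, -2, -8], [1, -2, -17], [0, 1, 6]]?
R = [[0, 0, 4], [1, 0, -7], [0, 1, 4]]

The invariant factors of A (the non-unit diagonal entries of the Smith normal form of xI - A over ℚ[x]) are (x - 1)(x^2 - 3x + 4), each dividing the next. The characteristic polynomial is their product, (x - 1)(x^2 - 3x + 4).

The rational canonical form is the block-diagonal matrix of companion matrices C(f_i):
R = [[0, 0, 4], [1, 0, -7], [0, 1, 4]].

Note the characteristic polynomial does not split into linear factors over ℚ, so A has no Jordan form over ℚ; the rational canonical form exists over any field.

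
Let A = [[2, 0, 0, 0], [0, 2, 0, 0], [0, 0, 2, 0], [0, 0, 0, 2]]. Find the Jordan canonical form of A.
J = [[2, 0, 0, 0], [0, 2, 0, 0], [0, 0, 2, 0], [0, 0, 0, 2]]

The characteristic polynomial is det(xI - A) = (x - 2)^4, so the eigenvalues are 2 (algebraic multiplicity 4).

For λ = 2: rank(A - 2I) = 0. The eigenspace has dimension 4 - 0 = 4, so there are 4 Jordan blocks; the rank sequence gives block sizes [1, 1, 1, 1].

Assembling the blocks gives the Jordan form J above.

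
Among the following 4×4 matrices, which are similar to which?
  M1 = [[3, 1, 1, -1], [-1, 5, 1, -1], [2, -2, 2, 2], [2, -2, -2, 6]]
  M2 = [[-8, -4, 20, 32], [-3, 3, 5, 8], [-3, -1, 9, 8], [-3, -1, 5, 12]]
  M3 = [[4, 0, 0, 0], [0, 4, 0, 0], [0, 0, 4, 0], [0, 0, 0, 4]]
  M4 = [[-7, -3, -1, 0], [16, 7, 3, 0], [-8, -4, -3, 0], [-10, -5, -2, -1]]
3 classes: {M1, M2}, {M3}, {M4}

Characteristic polynomials: χ_{M1} = (x - 4)^4, χ_{M2} = (x - 4)^4, χ_{M3} = (x - 4)^4, χ_{M4} = (x + 1)^4.

{M1, M2}: invariant factors x - 4, x - 4, (x - 4)^2.

{M3}: invariant factors x - 4, x - 4, x - 4, x - 4.

{M4}: invariant factors x + 1, (x + 1)^3.

Matrices are similar if and only if their invariant-factor lists agree; the partition into similarity classes is {M1, M2}, {M3}, {M4}.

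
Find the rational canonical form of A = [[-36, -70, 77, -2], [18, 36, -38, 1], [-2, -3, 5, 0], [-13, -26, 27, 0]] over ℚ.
The invariant factors of A (the non-unit diagonal entries of the Smith normal form of xI - A over ℚ[x]) are (x - 3)(x - 1)(x^2 - x - 3), each dividing the next. The characteristic polynomial is their product, (x - 3)(x - 1)(x^2 - x - 3).

The rational canonical form is the block-diagonal matrix of companion matrices C(f_i):
R = [[0, 0, 0, 9], [1, 0, 0, -9], [0, 1, 0, -4], [0, 0, 1, 5]].

Note the characteristic polynomial does not split into linear factors over ℚ, so A has no Jordan form over ℚ; the rational canonical form exists over any field.

R = [[0, 0, 0, 9], [1, 0, 0, -9], [0, 1, 0, -4], [0, 0, 1, 5]]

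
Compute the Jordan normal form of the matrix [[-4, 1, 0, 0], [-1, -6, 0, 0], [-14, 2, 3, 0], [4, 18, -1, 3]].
J = [[-5, 1, 0, 0], [0, -5, 0, 0], [0, 0, 3, 1], [0, 0, 0, 3]]

The characteristic polynomial is det(xI - A) = (x - 3)^2(x + 5)^2, so the eigenvalues are -5 (algebraic multiplicity 2), 3 (algebraic multiplicity 2).

For λ = -5: rank(A + 5I) = 3, rank((A + 5I)^2) = 2. The eigenspace has dimension 4 - 3 = 1, so there is 1 Jordan block; the rank sequence gives block sizes [2].

For λ = 3: rank(A - 3I) = 3, rank((A - 3I)^2) = 2. The eigenspace has dimension 4 - 3 = 1, so there is 1 Jordan block; the rank sequence gives block sizes [2].

Assembling the blocks gives the Jordan form J above.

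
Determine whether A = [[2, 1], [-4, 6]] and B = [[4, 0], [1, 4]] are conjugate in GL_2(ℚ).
Yes.

Two matrices over a field are similar if and only if they have the same invariant factors.

Both A and B have characteristic polynomial (x - 4)^2 and minimal polynomial (x - 4)^2. Computing further, both have invariant factors (x - 4)^2. Hence A and B are similar.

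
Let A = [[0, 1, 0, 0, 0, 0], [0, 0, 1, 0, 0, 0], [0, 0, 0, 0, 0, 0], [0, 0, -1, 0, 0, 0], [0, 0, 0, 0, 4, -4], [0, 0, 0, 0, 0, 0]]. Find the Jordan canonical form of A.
J = [[0, 1, 0, 0, 0, 0], [0, 0, 1, 0, 0, 0], [0, 0, 0, 0, 0, 0], [0, 0, 0, 0, 0, 0], [0, 0, 0, 0, 0, 0], [0, 0, 0, 0, 0, 4]]

The characteristic polynomial is det(xI - A) = x^5(x - 4), so the eigenvalues are 0 (algebraic multiplicity 5), 4 (algebraic multiplicity 1).

For λ = 0: rank(A) = 3, rank(A^2) = 2, rank(A^3) = 1. The eigenspace has dimension 6 - 3 = 3, so there are 3 Jordan blocks; the rank sequence gives block sizes [3, 1, 1].

For λ = 4: algebraic multiplicity 1 gives one 1×1 block.

Assembling the blocks gives the Jordan form J above.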